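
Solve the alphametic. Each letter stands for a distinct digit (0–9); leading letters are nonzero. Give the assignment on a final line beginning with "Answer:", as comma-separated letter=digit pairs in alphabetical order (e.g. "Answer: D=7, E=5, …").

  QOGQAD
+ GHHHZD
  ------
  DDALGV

Step 1. [col 1: D + D ≡ V (mod 10)] D=7 is one option consistent with column 1 (D + D ≡ V (mod 10), carry-in 0) — take it. So D=7.
Step 2. [col 1: D + D ≡ V (mod 10)] column 1 reads D+D+carry(0)=V with D=7; with digits 7 already taken and all letters distinct, the only value for V is 4 ⇒ V=4.
Step 3. [col 2: A + Z ≡ G (mod 10)] no forcing yet in column 2 (carry-in 1); G=5 is free and consistent — try it. So G=5.
Step 4. [col 2: A + Z ≡ G (mod 10)] no forcing yet in column 2 (carry-in 1); Z=3 is free and consistent — try it ⇒ Z=3.
Step 5. [col 2: A + Z ≡ G (mod 10)] in column 2 we have A+Z≡G with carry-in 1; given Z=3, G=5 and digits 3,4,5,7 already taken and all letters distinct, that pins A to 1 ⇒ A=1.
Step 6. [col 3: Q + H ≡ L (mod 10)] column 3 (Q + H ≡ L (mod 10), carry-in 0) doesn't pin H yet; pick H=6 and continue ⇒ H=6.
Step 7. [col 3: Q + H ≡ L (mod 10)] in column 3 we have Q+H≡L with carry-in 0; given H=6 and digits 1,3,4,5,6,7 already taken and all letters distinct, that pins L to 8, so L=8.
Step 8. [col 3: Q + H ≡ L (mod 10)] from column 3 (H=6, L=8, carry-in 0, digits 1,3,4,5,6,7,8 already taken and all letters distinct): Q must equal 2, so Q=2.
Step 9. [col 5: O + H ≡ D (mod 10)] in column 5 we have O+H≡D with carry-in 1; given H=6, D=7 and digits 1,2,3,4,5,6,7,8 already taken and all letters distinct, that pins O to 0, so O=0.

Answer: A=1, D=7, G=5, H=6, L=8, O=0, Q=2, V=4, Z=3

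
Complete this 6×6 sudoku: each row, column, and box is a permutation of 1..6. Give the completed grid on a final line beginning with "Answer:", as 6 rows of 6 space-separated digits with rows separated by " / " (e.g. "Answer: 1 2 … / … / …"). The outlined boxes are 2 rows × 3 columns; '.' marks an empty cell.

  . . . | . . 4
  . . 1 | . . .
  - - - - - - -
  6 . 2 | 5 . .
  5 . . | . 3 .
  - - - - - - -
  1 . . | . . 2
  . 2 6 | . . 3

Step 1. [r6c5∈{1,4,5}] across row 6, 5 lands solely at r6c5. So r6c5=5.
Step 2. [r4c4∈{1,2,4,6}] in row 4, 2 fits only at r4c4 ⇒ r4c4=2.
Step 3. [r3c2∈{1,3,4}] in row 3, 3 fits only at r3c2. So r3c2=3.
Step 4. [r6c1∈{4}] only 4 remains possible at r6c1. So r6c1=4.
Step 5. [r2c2∈{4,5,6}] 4 has one home in row 2: r2c2. So r2c2=4.
Step 6. [r1c2∈{5,6}] col 2 places 6 nowhere but r1c2. So r1c2=6.
Step 7. [r1c3∈{3,5}] in row 1, 5 fits only at r1c3, so r1c3=5.
Step 8. [r3c6∈{1}] only 1 remains possible at r3c6 ⇒ r3c6=1.
Step 9. [r5c4∈{4,6}] r5c4 is the only open cell in col 4 admitting 4, so r5c4=4.
Step 10. [r2c4∈{3,6}] 6 has one home in col 4: r2c4 ⇒ r2c4=6.
Step 11. [r2c5∈{2}] nothing but 2 survives at r2c5, so r2c5=2.
Step 12. [r1c4∈{1,3}] 3 has one home in col 4: r1c4, so r1c4=3.
Step 13. [r5c3∈{3}] nothing but 3 survives at r5c3 ⇒ r5c3=3.
Step 14. [r3c5∈{4}] nothing but 4 survives at r3c5 ⇒ r3c5=4.
Step 15. [r1c1∈{2}] r1c1 has the single candidate 2 ⇒ r1c1=2.
Step 16. [r2c6∈{5}] r2c6 is down to just 5. So r2c6=5.
Step 17. [r4c3∈{4}] r4c3 is down to just 4 ⇒ r4c3=4.
Step 18. [r5c5∈{6}] r5c5 is down to just 6 ⇒ r5c5=6.
Step 19. [r5c2∈{5}] nothing but 5 survives at r5c2 ⇒ r5c2=5.
Step 20. [r4c6∈{6}] r4c6 is down to just 6, so r4c6=6.
Step 21. [r6c4∈{1}] r6c4's peers cover all but 1. So r6c4=1.
Step 22. [r1c5∈{1}] r1c5 has the single candidate 1. So r1c5=1.
Step 23. [r2c1∈{3}] r2c1's peers cover all but 3, so r2c1=3.
Step 24. [r4c2∈{1}] r4c2 is down to just 1 ⇒ r4c2=1.

Answer: 2 6 5 3 1 4 / 3 4 1 6 2 5 / 6 3 2 5 4 1 / 5 1 4 2 3 6 / 1 5 3 4 6 2 / 4 2 6 1 5 3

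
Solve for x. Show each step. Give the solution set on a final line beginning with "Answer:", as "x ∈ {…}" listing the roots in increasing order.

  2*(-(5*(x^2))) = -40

Step 1. [2*(-(5*(x^2))) = -40] LHS = 2·(…); ÷2 both sides ⇒ div: -(5*(x^2)) = -20.
Step 2. [-(5*(x^2)) = -20] LHS negated; negate both sides, so neg: 5*(x^2) = 20.
Step 3. [5*(x^2) = 20] 5·(inner) — divide through by 5 ⇒ div: x^2 = 4.
Step 4. [x^2 = 4] √ both sides: 4 ≥ 0 gives two branches ⇒ sqrt: x = 2 or -2.

Answer: x ∈ {-2, 2}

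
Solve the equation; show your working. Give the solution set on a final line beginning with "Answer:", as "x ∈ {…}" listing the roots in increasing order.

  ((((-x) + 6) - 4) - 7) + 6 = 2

Step 1. [((((-x) + 6) - 4) - 7) + 6 = 2] +6 is outermost — subtract 6 both sides ⇒ sub: (((-x) + 6) - 4) - 7 = -4.
Step 2. [(((-x) + 6) - 4) - 7 = -4] -7 is outermost — add 7 both sides, so sub: ((-x) + 6) - 4 = 3.
Step 3. [((-x) + 6) - 4 = 3] add 4: x sits inside (… - 4). So sub: (-x) + 6 = 7.
Step 4. [(-x) + 6 = 7] +6 is outermost — subtract 6 both sides. So sub: -x = 1.
Step 5. [-x = 1] flip signs both sides ⇒ neg: x = -1.

Answer: x ∈ {-1}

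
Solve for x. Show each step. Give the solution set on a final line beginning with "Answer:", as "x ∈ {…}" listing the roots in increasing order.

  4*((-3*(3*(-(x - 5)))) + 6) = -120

Step 1. [4*((-3*(3*(-(x - 5)))) + 6) = -120] divide by the outer 4 ⇒ div: (-3*(3*(-(x - 5)))) + 6 = -30.
Step 2. [(-3*(3*(-(x - 5)))) + 6 = -30] +6 is outermost — subtract 6 both sides, so sub: -3*(3*(-(x - 5))) = -36.
Step 3. [-3*(3*(-(x - 5))) = -36] -3 out front; divide by -3 ⇒ div: 3*(-(x - 5)) = 12.
Step 4. [3*(-(x - 5)) = 12] LHS = 3·(…); ÷3 both sides. So div: -(x - 5) = 4.
Step 5. [-(x - 5) = 4] flip signs both sides, so neg: x - 5 = -4.
Step 6. [x - 5 = -4] peel the -5: add 5 from each side, so sub: x = 1.

Answer: x ∈ {1}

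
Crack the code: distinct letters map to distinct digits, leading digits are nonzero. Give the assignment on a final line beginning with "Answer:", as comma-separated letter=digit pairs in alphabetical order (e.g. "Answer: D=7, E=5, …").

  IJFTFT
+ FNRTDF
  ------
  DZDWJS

Step 1. [col 1: T + F ≡ S (mod 10)] T=5 is one option consistent with column 1 (T + F ≡ S (mod 10), carry-in 0) — take it. So T=5.
Step 2. [col 1: T + F ≡ S (mod 10)] no forcing yet in column 1 (carry-in 0); F=2 is free and consistent — try it, so F=2.
Step 3. [col 1: T + F ≡ S (mod 10)] from column 1 (T=5, F=2, carry-in 0, digits 2,5 already taken and all letters distinct): S must equal 7, so S=7.
Step 4. [col 2: F + D ≡ J (mod 10)] J=8 is one option consistent with column 2 (F + D ≡ J (mod 10), carry-in 0) — take it, so J=8.
Step 5. [col 2: F + D ≡ J (mod 10)] from column 2 (F=2, J=8, carry-in 0, digits 2,5,7,8 already taken and all letters distinct): D must equal 6, so D=6.
Step 6. [col 3: T + T ≡ W (mod 10)] from column 3 (T=5, carry-in 0, digits 2,5,6,7,8 already taken and all letters distinct): W must equal 0, so W=0.
Step 7. [col 4: F + R ≡ D (mod 10)] column 4 reads F+R+carry(1)=D with F=2, D=6; with digits 0,2,5,6,7,8 already taken and all letters distinct, the only value for R is 3. So R=3.
Step 8. [col 5: J + N ≡ Z (mod 10)] column 5 reads J+N+carry(0)=Z with J=8; with digits 0,2,3,5,6,7,8 already taken and all letters distinct, the only value for Z is 9. So Z=9.
Step 9. [col 5: J + N ≡ Z (mod 10)] column 5: given J=8, Z=9, carry-in 0, and digits 0,2,3,5,6,7,8,9 already taken and all letters distinct, J+N≡Z (mod 10) forces N=1, so N=1.
Step 10. [col 6: I + F ≡ D (mod 10)] column 6: given F=2, D=6, carry-in 0, and digits 0,1,2,3,5,6,7,8,9 already taken and all letters distinct, I+F≡D (mod 10) forces I=4, so I=4.

Answer: D=6, F=2, I=4, J=8, N=1, R=3, S=7, T=5, W=0, Z=9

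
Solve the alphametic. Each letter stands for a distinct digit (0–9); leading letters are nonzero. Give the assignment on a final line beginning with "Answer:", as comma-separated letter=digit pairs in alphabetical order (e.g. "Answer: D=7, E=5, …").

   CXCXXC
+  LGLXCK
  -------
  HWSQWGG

Step 1. [col 1: C + K ≡ G (mod 10)] several values work for K in column 1 (C + K ≡ G (mod 10), carry-in 0); try K=7, so K=7.
Step 2. [H] adding two 6-digit numbers gives at most 6+1 digits, and here it does — H is that final carry and must be 1. So H=1.
Step 3. [col 1: C + K ≡ G (mod 10)] several values work for C in column 1 (C + K ≡ G (mod 10), carry-in 0); try C=5, so C=5.
Step 4. [col 1: C + K ≡ G (mod 10)] column 1: given C=5, K=7, carry-in 0, and digits 1,5,7 already taken and all letters distinct, C+K≡G (mod 10) forces G=2, so G=2.
Step 5. [col 2: X + C ≡ G (mod 10)] from column 2 (C=5, G=2, carry-in 1, digits 1,2,5,7 already taken and all letters distinct): X must equal 6, so X=6.
Step 6. [col 3: X + X ≡ W (mod 10)] from column 3 (X=6, carry-in 1, digits 1,2,5,6,7 already taken and all letters distinct): W must equal 3, so W=3.
Step 7. [col 4: C + L ≡ Q (mod 10)] L=8 is one option consistent with column 4 (C + L ≡ Q (mod 10), carry-in 1) — take it, so L=8.
Step 8. [col 4: C + L ≡ Q (mod 10)] in column 4 we have C+L≡Q with carry-in 1; given C=5, L=8 and digits 1,2,3,5,6,7,8 already taken and all letters distinct, that pins Q to 4, so Q=4.
Step 9. [col 5: X + G ≡ S (mod 10)] in column 5 we have X+G≡S with carry-in 1; given X=6, G=2 and digits 1,2,3,4,5,6,7,8 already taken and all letters distinct, that pins S to 9, so S=9.

Answer: C=5, G=2, H=1, K=7, L=8, Q=4, S=9, W=3, X=6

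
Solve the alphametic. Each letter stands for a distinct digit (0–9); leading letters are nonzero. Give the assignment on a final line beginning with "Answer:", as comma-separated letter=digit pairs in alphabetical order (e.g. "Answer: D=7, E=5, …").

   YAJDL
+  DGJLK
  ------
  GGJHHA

Step 1. [col 1: L + K ≡ A (mod 10)] column 1 (L + K ≡ A (mod 10), carry-in 0) doesn't pin L yet; pick L=3 and continue. So L=3.
Step 2. [G] G is the leading digit of a 6-digit sum of two 5-digit numbers; the final carry is exactly 1. So G=1.
Step 3. [col 1: L + K ≡ A (mod 10)] no forcing yet in column 1 (carry-in 0); A=7 is free and consistent — try it, so A=7.
Step 4. [col 1: L + K ≡ A (mod 10)] in column 1 we have L+K≡A with carry-in 0; given L=3, A=7 and digits 1,3,7 already taken and all letters distinct, that pins K to 4 ⇒ K=4.
Step 5. [col 2: D + L ≡ H (mod 10)] H=8 is one option consistent with column 2 (D + L ≡ H (mod 10), carry-in 0) — take it. So H=8.
Step 6. [col 2: D + L ≡ H (mod 10)] column 2: given L=3, H=8, carry-in 0, and digits 1,3,4,7,8 already taken and all letters distinct, D+L≡H (mod 10) forces D=5 ⇒ D=5.
Step 7. [col 3: J + J ≡ H (mod 10)] in column 3 we have J+J≡H with carry-in 0; given H=8 and digits 1,3,4,5,7,8 already taken and all letters distinct, that pins J to 9, so J=9.
Step 8. [col 5: Y + D ≡ G (mod 10)] from column 5 (D=5, G=1, carry-in 0, digits 1,3,4,5,7,8,9 already taken and all letters distinct): Y must equal 6 ⇒ Y=6.

Answer: A=7, D=5, G=1, H=8, J=9, K=4, L=3, Y=6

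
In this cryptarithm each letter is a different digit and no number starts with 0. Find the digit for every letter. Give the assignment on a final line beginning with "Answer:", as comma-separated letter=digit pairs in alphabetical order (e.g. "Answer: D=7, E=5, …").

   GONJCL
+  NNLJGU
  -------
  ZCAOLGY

Step 1. [Z] Z is the leading digit of a 7-digit sum of two 6-digit numbers; the final carry is exactly 1, so Z=1.
Step 2. [col 1: L + U ≡ Y (mod 10)] several values work for Y in column 1 (L + U ≡ Y (mod 10), carry-in 0); try Y=9, so Y=9.
Step 3. [col 1: L + U ≡ Y (mod 10)] several values work for L in column 1 (L + U ≡ Y (mod 10), carry-in 0); try L=2, so L=2.
Step 4. [col 1: L + U ≡ Y (mod 10)] column 1: given L=2, Y=9, carry-in 0, and digits 1,2,9 already taken and all letters distinct, L+U≡Y (mod 10) forces U=7 ⇒ U=7.
Step 5. [col 2: C + G ≡ G (mod 10)] column 2 reads C+G+carry(0)=G with nothing yet; with digits 1,2,7,9 already taken and all letters distinct, the only value for C is 0 ⇒ C=0.
Step 6. [col 2: C + G ≡ G (mod 10)] column 2 (C + G ≡ G (mod 10), carry-in 0) doesn't pin G yet; pick G=4 and continue, so G=4.
Step 7. [col 3: J + J ≡ L (mod 10)] column 3 reads J+J+carry(0)=L with L=2; with digits 0,1,2,4,7,9 already taken and all letters distinct, the only value for J is 6 ⇒ J=6.
Step 8. [col 4: N + L ≡ O (mod 10)] from column 4 (L=2, carry-in 1, digits 0,1,2,4,6,7,9 already taken and all letters distinct): O must equal 8, so O=8.
Step 9. [col 4: N + L ≡ O (mod 10)] column 4: given L=2, O=8, carry-in 1, and digits 0,1,2,4,6,7,8,9 already taken and all letters distinct, N+L≡O (mod 10) forces N=5, so N=5.
Step 10. [col 5: O + N ≡ A (mod 10)] from column 5 (O=8, N=5, carry-in 0, digits 0,1,2,4,5,6,7,8,9 already taken and all letters distinct): A must equal 3, so A=3.

Answer: A=3, C=0, G=4, J=6, L=2, N=5, O=8, U=7, Y=9, Z=1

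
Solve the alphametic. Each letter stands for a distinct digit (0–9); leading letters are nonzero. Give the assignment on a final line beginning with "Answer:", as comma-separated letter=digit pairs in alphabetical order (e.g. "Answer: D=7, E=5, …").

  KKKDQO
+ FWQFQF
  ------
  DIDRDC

Step 1. [col 1: O + F ≡ C (mod 10)] O=1 is one option consistent with column 1 (O + F ≡ C (mod 10), carry-in 0) — take it, so O=1.
Step 2. [col 1: O + F ≡ C (mod 10)] several values work for C in column 1 (O + F ≡ C (mod 10), carry-in 0); try C=5. So C=5.
Step 3. [col 1: O + F ≡ C (mod 10)] column 1 reads O+F+carry(0)=C with O=1, C=5; with digits 1,5 already taken and all letters distinct, the only value for F is 4. So F=4.
Step 4. [col 2: Q + Q ≡ D (mod 10)] D=6 is one option consistent with column 2 (Q + Q ≡ D (mod 10), carry-in 0) — take it. So D=6.
Step 5. [col 2: Q + Q ≡ D (mod 10)] column 2 (Q + Q ≡ D (mod 10), carry-in 0) doesn't pin Q yet; pick Q=3 and continue ⇒ Q=3.
Step 6. [col 3: D + F ≡ R (mod 10)] from column 3 (D=6, F=4, carry-in 0, digits 1,3,4,5,6 already taken and all letters distinct): R must equal 0 ⇒ R=0.
Step 7. [col 4: K + Q ≡ D (mod 10)] from column 4 (Q=3, D=6, carry-in 1, digits 0,1,3,4,5,6 already taken and all letters distinct): K must equal 2. So K=2.
Step 8. [col 5: K + W ≡ I (mod 10)] column 5 reads K+W+carry(0)=I with K=2; with digits 0,1,2,3,4,5,6 already taken and all letters distinct, the only value for W is 7. So W=7.
Step 9. [col 5: K + W ≡ I (mod 10)] column 5 reads K+W+carry(0)=I with K=2, W=7; with digits 0,1,2,3,4,5,6,7 already taken and all letters distinct, the only value for I is 9. So I=9.

Answer: C=5, D=6, F=4, I=9, K=2, O=1, Q=3, R=0, W=7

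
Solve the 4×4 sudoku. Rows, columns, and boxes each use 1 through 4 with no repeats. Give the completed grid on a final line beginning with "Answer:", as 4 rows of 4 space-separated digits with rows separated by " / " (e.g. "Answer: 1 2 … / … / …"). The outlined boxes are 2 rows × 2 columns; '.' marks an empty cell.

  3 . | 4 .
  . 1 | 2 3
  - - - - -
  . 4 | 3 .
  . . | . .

Step 1. [r4c3∈{1}] only 1 remains possible at r4c3 ⇒ r4c3=1.
Step 2. [r4c1∈{2}] nothing but 2 survives at r4c1 ⇒ r4c1=2.
Step 3. [r1c4∈{1}] r1c4 has the single candidate 1 ⇒ r1c4=1.
Step 4. [r1c2∈{2}] nothing but 2 survives at r1c2, so r1c2=2.
Step 5. [r3c1∈{1}] only 1 remains possible at r3c1, so r3c1=1.
Step 6. [r4c2∈{3}] only 3 remains possible at r4c2, so r4c2=3.
Step 7. [r2c1∈{4}] only 4 remains possible at r2c1. So r2c1=4.
Step 8. [r4c4∈{4}] r4c4 has the single candidate 4. So r4c4=4.
Step 9. [r3c4∈{2}] nothing but 2 survives at r3c4. So r3c4=2.

Answer: 3 2 4 1 / 4 1 2 3 / 1 4 3 2 / 2 3 1 4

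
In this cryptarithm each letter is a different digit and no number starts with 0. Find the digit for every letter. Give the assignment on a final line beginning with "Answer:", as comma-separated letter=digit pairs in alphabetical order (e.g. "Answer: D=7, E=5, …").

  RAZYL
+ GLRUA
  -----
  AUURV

Step 1. [col 1: L + A ≡ V (mod 10)] L=6 is one option consistent with column 1 (L + A ≡ V (mod 10), carry-in 0) — take it, so L=6.
Step 2. [col 1: L + A ≡ V (mod 10)] several values work for A in column 1 (L + A ≡ V (mod 10), carry-in 0); try A=7 ⇒ A=7.
Step 3. [col 1: L + A ≡ V (mod 10)] column 1 reads L+A+carry(0)=V with L=6, A=7; with digits 6,7 already taken and all letters distinct, the only value for V is 3 ⇒ V=3.
Step 4. [col 2: Y + U ≡ R (mod 10)] Y=0 is one option consistent with column 2 (Y + U ≡ R (mod 10), carry-in 1) — take it, so Y=0.
Step 5. [col 2: Y + U ≡ R (mod 10)] no forcing yet in column 2 (carry-in 1); R=5 is free and consistent — try it, so R=5.
Step 6. [col 2: Y + U ≡ R (mod 10)] from column 2 (Y=0, R=5, carry-in 1, digits 0,3,5,6,7 already taken and all letters distinct): U must equal 4. So U=4.
Step 7. [col 3: Z + R ≡ U (mod 10)] in column 3 we have Z+R≡U with carry-in 0; given R=5, U=4 and digits 0,3,4,5,6,7 already taken and all letters distinct, that pins Z to 9, so Z=9.
Step 8. [col 5: R + G ≡ A (mod 10)] in column 5 we have R+G≡A with carry-in 1; given R=5, A=7 and digits 0,3,4,5,6,7,9 already taken and all letters distinct, that pins G to 1, so G=1.

Answer: A=7, G=1, L=6, R=5, U=4, V=3, Y=0, Z=9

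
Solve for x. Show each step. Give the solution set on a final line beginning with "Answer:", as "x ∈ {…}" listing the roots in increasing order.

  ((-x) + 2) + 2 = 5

Step 1. [((-x) + 2) + 2 = 5] peel the +2: subtract 2 from each side ⇒ sub: (-x) + 2 = 3.
Step 2. [(-x) + 2 = 3] 2 comes off first (subtract 2), so sub: -x = 1.
Step 3. [-x = 1] flip signs both sides, so neg: x = -1.

Answer: x ∈ {-1}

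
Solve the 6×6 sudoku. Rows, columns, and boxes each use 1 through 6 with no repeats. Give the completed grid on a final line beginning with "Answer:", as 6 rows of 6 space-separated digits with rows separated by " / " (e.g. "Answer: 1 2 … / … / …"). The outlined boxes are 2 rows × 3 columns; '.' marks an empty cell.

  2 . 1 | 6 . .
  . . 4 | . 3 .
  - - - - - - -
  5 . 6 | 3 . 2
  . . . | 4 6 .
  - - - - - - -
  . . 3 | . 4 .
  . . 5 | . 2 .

Step 1. [r6c4∈{1}] r6c4's peers cover all but 1. So r6c4=1.
Step 2. [r4c6∈{1,5}] r4c6 is the only open cell in row 4 admitting 5. So r4c6=5.
Step 3. [r5c6∈{6}] r5c6 has the single candidate 6. So r5c6=6.
Step 4. [r5c2∈{1,2}] 2 has one home in row 5: r5c2 ⇒ r5c2=2.
Step 5. [r6c1∈{4,6}] r6c1 is the only open cell in col 1 admitting 4, so r6c1=4.
Step 6. [r1c2∈{3,5}] in row 1, 3 fits only at r1c2, so r1c2=3.
Step 7. [r2c2∈{5,6}] r2c2 is the only open cell in col 2 admitting 5. So r2c2=5.
Step 8. [r4c2∈{1}] r4c2 is down to just 1. So r4c2=1.
Step 9. [r3c2∈{4}] nothing but 4 survives at r3c2, so r3c2=4.
Step 10. [r2c1∈{6}] r2c1 has the single candidate 6. So r2c1=6.
Step 11. [r6c6∈{3}] r6c6 has the single candidate 3. So r6c6=3.
Step 12. [r6c2∈{6}] nothing but 6 survives at r6c2 ⇒ r6c2=6.
Step 13. [r1c5∈{5}] r1c5 has the single candidate 5. So r1c5=5.
Step 14. [r1c6∈{4}] r1c6 is down to just 4, so r1c6=4.
Step 15. [r2c4∈{2}] r2c4 has the single candidate 2. So r2c4=2.
Step 16. [r2c6∈{1}] only 1 remains possible at r2c6, so r2c6=1.
Step 17. [r4c3∈{2}] nothing but 2 survives at r4c3. So r4c3=2.
Step 18. [r3c5∈{1}] r3c5's peers cover all but 1. So r3c5=1.
Step 19. [r5c4∈{5}] nothing but 5 survives at r5c4 ⇒ r5c4=5.
Step 20. [r4c1∈{3}] nothing but 3 survives at r4c1 ⇒ r4c1=3.
Step 21. [r5c1∈{1}] r5c1's peers cover all but 1. So r5c1=1.

Answer: 2 3 1 6 5 4 / 6 5 4 2 3 1 / 5 4 6 3 1 2 / 3 1 2 4 6 5 / 1 2 3 5 4 6 / 4 6 5 1 2 3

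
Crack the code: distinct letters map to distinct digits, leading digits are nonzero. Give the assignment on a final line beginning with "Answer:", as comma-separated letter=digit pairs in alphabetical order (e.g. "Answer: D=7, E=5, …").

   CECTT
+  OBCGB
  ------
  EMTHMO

Step 1. [col 1: T + B ≡ O (mod 10)] column 1 (T + B ≡ O (mod 10), carry-in 0) doesn't pin T yet; pick T=4 and continue. So T=4.
Step 2. [E] adding two 5-digit numbers gives at most 5+1 digits, and here it does — E is that final carry and must be 1. So E=1.
Step 3. [col 1: T + B ≡ O (mod 10)] no forcing yet in column 1 (carry-in 0); O=6 is free and consistent — try it, so O=6.
Step 4. [col 1: T + B ≡ O (mod 10)] column 1 reads T+B+carry(0)=O with T=4, O=6; with digits 1,4,6 already taken and all letters distinct, the only value for B is 2 ⇒ B=2.
Step 5. [col 2: T + G ≡ M (mod 10)] no forcing yet in column 2 (carry-in 0); G=9 is free and consistent — try it, so G=9.
Step 6. [col 2: T + G ≡ M (mod 10)] from column 2 (T=4, G=9, carry-in 0, digits 1,2,4,6,9 already taken and all letters distinct): M must equal 3 ⇒ M=3.
Step 7. [col 3: C + C ≡ H (mod 10)] no forcing yet in column 3 (carry-in 1); C=7 is free and consistent — try it ⇒ C=7.
Step 8. [col 3: C + C ≡ H (mod 10)] column 3 reads C+C+carry(1)=H with C=7; with digits 1,2,3,4,6,7,9 already taken and all letters distinct, the only value for H is 5 ⇒ H=5.

Answer: B=2, C=7, E=1, G=9, H=5, M=3, O=6, T=4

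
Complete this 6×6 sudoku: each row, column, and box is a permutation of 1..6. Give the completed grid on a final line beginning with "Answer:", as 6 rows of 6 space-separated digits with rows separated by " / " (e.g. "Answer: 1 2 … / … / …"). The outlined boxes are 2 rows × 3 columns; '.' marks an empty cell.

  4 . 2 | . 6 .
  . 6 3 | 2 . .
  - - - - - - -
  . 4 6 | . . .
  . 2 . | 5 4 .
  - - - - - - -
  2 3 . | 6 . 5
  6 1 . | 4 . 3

Step 1. [r1c6∈{1}] r1c6 is down to just 1. So r1c6=1.
Step 2. [r3c5∈{1,2,3}] r3c5 is the only open cell in col 5 admitting 3. So r3c5=3.
Step 3. [r2c1∈{1,5}] across row 2, 1 lands solely at r2c1 ⇒ r2c1=1.
Step 4. [r6c3∈{5}] r6c3 is down to just 5, so r6c3=5.
Step 5. [r5c5∈{1}] nothing but 1 survives at r5c5 ⇒ r5c5=1.
Step 6. [r3c1∈{5}] r3c1 is down to just 5, so r3c1=5.
Step 7. [r1c4∈{3}] r1c4's peers cover all but 3. So r1c4=3.
Step 8. [r4c3∈{1}] r4c3 is down to just 1 ⇒ r4c3=1.
Step 9. [r6c5∈{2}] r6c5's peers cover all but 2 ⇒ r6c5=2.
Step 10. [r2c6∈{4}] r2c6 has the single candidate 4, so r2c6=4.
Step 11. [r5c3∈{4}] nothing but 4 survives at r5c3, so r5c3=4.
Step 12. [r2c5∈{5}] only 5 remains possible at r2c5, so r2c5=5.
Step 13. [r3c6∈{2}] r3c6 has the single candidate 2, so r3c6=2.
Step 14. [r4c1∈{3}] r4c1 is down to just 3. So r4c1=3.
Step 15. [r1c2∈{5}] r1c2 is down to just 5, so r1c2=5.
Step 16. [r3c4∈{1}] nothing but 1 survives at r3c4. So r3c4=1.
Step 17. [r4c6∈{6}] nothing but 6 survives at r4c6, so r4c6=6.

Answer: 4 5 2 3 6 1 / 1 6 3 2 5 4 / 5 4 6 1 3 2 / 3 2 1 5 4 6 / 2 3 4 6 1 5 / 6 1 5 4 2 3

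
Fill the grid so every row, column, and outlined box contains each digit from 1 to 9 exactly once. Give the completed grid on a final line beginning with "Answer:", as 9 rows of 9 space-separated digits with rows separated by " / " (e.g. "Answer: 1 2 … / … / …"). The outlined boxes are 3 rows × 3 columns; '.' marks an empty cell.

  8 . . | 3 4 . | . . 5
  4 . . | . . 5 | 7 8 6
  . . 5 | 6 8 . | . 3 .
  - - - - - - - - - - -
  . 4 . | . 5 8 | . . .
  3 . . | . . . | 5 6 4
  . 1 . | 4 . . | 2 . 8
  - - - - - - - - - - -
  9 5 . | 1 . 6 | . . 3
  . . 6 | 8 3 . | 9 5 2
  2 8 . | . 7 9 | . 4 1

Step 1. [r4c9∈{7,9}] in col 9, 7 fits only at r4c9, so r4c9=7.
Step 2. [r5c4∈{2,7,9}] r5c4 is the only open cell in col 4 admitting 7, so r5c4=7.
Step 3. [r1c7∈{1}] only 1 remains possible at r1c7 ⇒ r1c7=1.
Step 4. [r2c3∈{1,2,3,9}] 1 has one home in col 3: r2c3. So r2c3=1.
Step 5. [r3c1∈{7}] r3c1 has the single candidate 7. So r3c1=7.
Step 6. [r6c8∈{9}] r6c8 is down to just 9 ⇒ r6c8=9.
Step 7. [r1c8∈{2}] r1c8 has the single candidate 2 ⇒ r1c8=2.
Step 8. [r1c3∈{9}] r1c3 has the single candidate 9. So r1c3=9.
Step 9. [r4c3∈{2}] r4c3 has the single candidate 2. So r4c3=2.
Step 10. [r2c4∈{2,9}] 2 has one home in col 4: r2c4, so r2c4=2.
Step 11. [r5c5∈{1,2,9}] across col 5, 1 lands solely at r5c5, so r5c5=1.
Step 12. [r6c3∈{7}] r6c3 has the single candidate 7 ⇒ r6c3=7.
Step 13. [r4c1∈{6}] r4c1 has the single candidate 6 ⇒ r4c1=6.
Step 14. [r8c1∈{1}] r8c1 has the single candidate 1, so r8c1=1.
Step 15. [r7c7∈{8}] r7c7 has the single candidate 8, so r7c7=8.
Step 16. [r1c2∈{6}] only 6 remains possible at r1c2 ⇒ r1c2=6.
Step 17. [r5c3∈{8}] only 8 remains possible at r5c3 ⇒ r5c3=8.
Step 18. [r8c6∈{4}] r8c6 has the single candidate 4. So r8c6=4.
Step 19. [r3c2∈{2}] r3c2 has the single candidate 2, so r3c2=2.
Step 20. [r9c3∈{3}] r9c3 has the single candidate 3, so r9c3=3.
Step 21. [r4c8∈{1}] r4c8's peers cover all but 1 ⇒ r4c8=1.
Step 22. [r7c8∈{7}] r7c8's peers cover all but 7, so r7c8=7.
Step 23. [r2c2∈{3}] r2c2's peers cover all but 3 ⇒ r2c2=3.
Step 24. [r6c1∈{5}] r6c1's peers cover all but 5. So r6c1=5.
Step 25. [r9c4∈{5}] r9c4 is down to just 5, so r9c4=5.
Step 26. [r2c5∈{9}] r2c5's peers cover all but 9, so r2c5=9.
Step 27. [r7c5∈{2}] r7c5 has the single candidate 2 ⇒ r7c5=2.
Step 28. [r6c6∈{3}] nothing but 3 survives at r6c6 ⇒ r6c6=3.
Step 29. [r3c6∈{1}] r3c6's peers cover all but 1 ⇒ r3c6=1.
Step 30. [r3c9∈{9}] only 9 remains possible at r3c9. So r3c9=9.
Step 31. [r7c3∈{4}] nothing but 4 survives at r7c3 ⇒ r7c3=4.
Step 32. [r1c6∈{7}] only 7 remains possible at r1c6, so r1c6=7.
Step 33. [r3c7∈{4}] r3c7's peers cover all but 4. So r3c7=4.
Step 34. [r6c5∈{6}] only 6 remains possible at r6c5 ⇒ r6c5=6.
Step 35. [r5c2∈{9}] r5c2 is down to just 9 ⇒ r5c2=9.
Step 36. [r4c4∈{9}] nothing but 9 survives at r4c4 ⇒ r4c4=9.
Step 37. [r9c7∈{6}] only 6 remains possible at r9c7 ⇒ r9c7=6.
Step 38. [r5c6∈{2}] only 2 remains possible at r5c6, so r5c6=2.
Step 39. [r8c2∈{7}] r8c2 has the single candidate 7. So r8c2=7.
Step 40. [r4c7∈{3}] r4c7's peers cover all but 3 ⇒ r4c7=3.

Answer: 8 6 9 3 4 7 1 2 5 / 4 3 1 2 9 5 7 8 6 / 7 2 5 6 8 1 4 3 9 / 6 4 2 9 5 8 3 1 7 / 3 9 8 7 1 2 5 6 4 / 5 1 7 4 6 3 2 9 8 / 9 5 4 1 2 6 8 7 3 / 1 7 6 8 3 4 9 5 2 / 2 8 3 5 7 9 6 4 1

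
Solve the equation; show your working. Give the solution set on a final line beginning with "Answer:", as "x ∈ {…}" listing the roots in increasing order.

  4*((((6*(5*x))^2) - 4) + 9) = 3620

Step 1. [4*((((6*(5*x))^2) - 4) + 9) = 3620] 4 out front; divide by 4 ⇒ div: (((6*(5*x))^2) - 4) + 9 = 905.
Step 2. [(((6*(5*x))^2) - 4) + 9 = 905] the outer +9 inverts by subtracting 9, so sub: ((6*(5*x))^2) - 4 = 896.
Step 3. [((6*(5*x))^2) - 4 = 896] peel the -4: add 4 from each side, so sub: (6*(5*x))^2 = 900.
Step 4. [(6*(5*x))^2 = 900] LHS squared, RHS 900 ≥ 0: apply √ (±) ⇒ sqrt: 6*(5*x) = 30 or -30.
Step 5. [6*(5*x) = 30 or -30] divide by the outer 6 ⇒ div: 5*x = 5 or -5.
Step 6. [5*x = 5 or -5] divide by the outer 5, so div: x = 1 or -1.

Answer: x ∈ {-1, 1}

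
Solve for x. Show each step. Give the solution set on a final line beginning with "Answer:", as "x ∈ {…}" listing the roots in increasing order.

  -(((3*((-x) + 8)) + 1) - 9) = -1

Step 1. [-(((3*((-x) + 8)) + 1) - 9) = -1] LHS negated; negate both sides, so neg: ((3*((-x) + 8)) + 1) - 9 = 1.
Step 2. [((3*((-x) + 8)) + 1) - 9 = 1] the outer -9 inverts by adding 9, so sub: (3*((-x) + 8)) + 1 = 10.
Step 3. [(3*((-x) + 8)) + 1 = 10] 1 comes off first (subtract 1), so sub: 3*((-x) + 8) = 9.
Step 4. [3*((-x) + 8) = 9] 3·(inner) — divide through by 3. So div: (-x) + 8 = 3.
Step 5. [(-x) + 8 = 3] 8 comes off first (subtract 8). So sub: -x = -5.
Step 6. [-x = -5] LHS negated; negate both sides. So neg: x = 5.

Answer: x ∈ {5}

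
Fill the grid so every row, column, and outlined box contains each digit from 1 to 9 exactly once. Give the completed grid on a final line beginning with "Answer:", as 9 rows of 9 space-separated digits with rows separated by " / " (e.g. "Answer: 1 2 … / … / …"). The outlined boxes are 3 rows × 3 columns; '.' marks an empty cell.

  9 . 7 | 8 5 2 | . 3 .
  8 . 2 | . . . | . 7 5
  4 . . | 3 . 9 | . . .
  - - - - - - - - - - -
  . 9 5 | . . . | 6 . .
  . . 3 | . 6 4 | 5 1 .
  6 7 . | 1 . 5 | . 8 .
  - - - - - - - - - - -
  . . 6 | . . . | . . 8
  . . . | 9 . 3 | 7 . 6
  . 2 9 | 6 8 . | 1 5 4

Step 1. [r3c3∈{1}] r3c3's peers cover all but 1 ⇒ r3c3=1.
Step 2. [r3c9∈{2}] only 2 remains possible at r3c9 ⇒ r3c9=2.
Step 3. [r9c6∈{7}] r9c6 is down to just 7, so r9c6=7.
Step 4. [r7c6∈{1}] r7c6 is down to just 1 ⇒ r7c6=1.
Step 5. [r7c7∈{2,3,9}] 3 has one home in box 9: r7c7. So r7c7=3.
Step 6. [r7c4∈{2,4,5}] 5 has one home in col 4: r7c4 ⇒ r7c4=5.
Step 7. [r6c5∈{2,3,9}] 9 has one home in col 5: r6c5. So r6c5=9.
Step 8. [r8c2∈{1,4,5,8}] col 2 places 1 nowhere but r8c2, so r8c2=1.
Step 9. [r8c8∈{2}] r8c8 is down to just 2, so r8c8=2.
Step 10. [r4c5∈{2,3,7}] col 5 places 3 nowhere but r4c5. So r4c5=3.
Step 11. [r8c5∈{4}] nothing but 4 survives at r8c5, so r8c5=4.
Step 12. [r4c9∈{7}] r4c9 has the single candidate 7 ⇒ r4c9=7.
Step 13. [r5c1∈{2}] only 2 remains possible at r5c1 ⇒ r5c1=2.
Step 14. [r1c7∈{4}] r1c7 has the single candidate 4. So r1c7=4.
Step 15. [r1c2∈{6}] r1c2 is down to just 6, so r1c2=6.
Step 16. [r5c9∈{9}] r5c9 has the single candidate 9 ⇒ r5c9=9.
Step 17. [r4c6∈{8}] r4c6 has the single candidate 8, so r4c6=8.
Step 18. [r1c9∈{1}] r1c9 has the single candidate 1, so r1c9=1.
Step 19. [r2c6∈{6}] r2c6's peers cover all but 6. So r2c6=6.
Step 20. [r7c1∈{7}] r7c1 is down to just 7, so r7c1=7.
Step 21. [r5c4∈{7}] r5c4 is down to just 7 ⇒ r5c4=7.
Step 22. [r2c4∈{4}] only 4 remains possible at r2c4. So r2c4=4.
Step 23. [r2c5∈{1}] r2c5's peers cover all but 1. So r2c5=1.
Step 24. [r3c8∈{6}] r3c8 has the single candidate 6 ⇒ r3c8=6.
Step 25. [r3c2∈{5}] r3c2's peers cover all but 5. So r3c2=5.
Step 26. [r4c1∈{1}] r4c1 has the single candidate 1 ⇒ r4c1=1.
Step 27. [r6c3∈{4}] r6c3's peers cover all but 4, so r6c3=4.
Step 28. [r4c8∈{4}] r4c8's peers cover all but 4, so r4c8=4.
Step 29. [r9c1∈{3}] nothing but 3 survives at r9c1 ⇒ r9c1=3.
Step 30. [r6c7∈{2}] r6c7 has the single candidate 2, so r6c7=2.
Step 31. [r2c7∈{9}] r2c7 has the single candidate 9, so r2c7=9.
Step 32. [r7c2∈{4}] nothing but 4 survives at r7c2. So r7c2=4.
Step 33. [r8c3∈{8}] only 8 remains possible at r8c3. So r8c3=8.
Step 34. [r6c9∈{3}] r6c9 has the single candidate 3 ⇒ r6c9=3.
Step 35. [r3c7∈{8}] r3c7 has the single candidate 8 ⇒ r3c7=8.
Step 36. [r3c5∈{7}] r3c5 is down to just 7 ⇒ r3c5=7.
Step 37. [r2c2∈{3}] nothing but 3 survives at r2c2 ⇒ r2c2=3.
Step 38. [r4c4∈{2}] r4c4 has the single candidate 2 ⇒ r4c4=2.
Step 39. [r5c2∈{8}] r5c2 is down to just 8 ⇒ r5c2=8.
Step 40. [r7c5∈{2}] r7c5 is down to just 2 ⇒ r7c5=2.
Step 41. [r7c8∈{9}] nothing but 9 survives at r7c8 ⇒ r7c8=9.
Step 42. [r8c1∈{5}] r8c1 has the single candidate 5. So r8c1=5.

Answer: 9 6 7 8 5 2 4 3 1 / 8 3 2 4 1 6 9 7 5 / 4 5 1 3 7 9 8 6 2 / 1 9 5 2 3 8 6 4 7 / 2 8 3 7 6 4 5 1 9 / 6 7 4 1 9 5 2 8 3 / 7 4 6 5 2 1 3 9 8 / 5 1 8 9 4 3 7 2 6 / 3 2 9 6 8 7 1 5 4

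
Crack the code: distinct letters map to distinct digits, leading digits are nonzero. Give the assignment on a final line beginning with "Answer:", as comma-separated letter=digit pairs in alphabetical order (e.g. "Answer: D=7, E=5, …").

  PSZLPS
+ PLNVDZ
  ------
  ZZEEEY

Step 1. [col 1: S + Z ≡ Y (mod 10)] column 1 (S + Z ≡ Y (mod 10), carry-in 0) doesn't pin Y yet; pick Y=8 and continue ⇒ Y=8.
Step 2. [col 1: S + Z ≡ Y (mod 10)] Z=3 is one option consistent with column 1 (S + Z ≡ Y (mod 10), carry-in 0) — take it ⇒ Z=3.
Step 3. [col 1: S + Z ≡ Y (mod 10)] column 1 reads S+Z+carry(0)=Y with Z=3, Y=8; with digits 3,8 already taken and all letters distinct, the only value for S is 5. So S=5.
Step 4. [col 2: P + D ≡ E (mod 10)] D=9 is one option consistent with column 2 (P + D ≡ E (mod 10), carry-in 0) — take it, so D=9.
Step 5. [col 2: P + D ≡ E (mod 10)] several values work for E in column 2 (P + D ≡ E (mod 10), carry-in 0); try E=0, so E=0.
Step 6. [col 2: P + D ≡ E (mod 10)] column 2: given D=9, E=0, carry-in 0, and digits 0,3,5,8,9 already taken and all letters distinct, P+D≡E (mod 10) forces P=1 ⇒ P=1.
Step 7. [col 3: L + V ≡ E (mod 10)] V=2 is one option consistent with column 3 (L + V ≡ E (mod 10), carry-in 1) — take it, so V=2.
Step 8. [col 3: L + V ≡ E (mod 10)] column 3 reads L+V+carry(1)=E with V=2, E=0; with digits 0,1,2,3,5,8,9 already taken and all letters distinct, the only value for L is 7 ⇒ L=7.
Step 9. [col 4: Z + N ≡ E (mod 10)] in column 4 we have Z+N≡E with carry-in 1; given Z=3, E=0 and digits 0,1,2,3,5,7,8,9 already taken and all letters distinct, that pins N to 6 ⇒ N=6.

Answer: D=9, E=0, L=7, N=6, P=1, S=5, V=2, Y=8, Z=3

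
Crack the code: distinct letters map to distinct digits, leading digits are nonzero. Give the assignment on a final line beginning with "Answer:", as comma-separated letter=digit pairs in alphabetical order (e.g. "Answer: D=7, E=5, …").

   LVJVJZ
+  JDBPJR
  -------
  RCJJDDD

Step 1. [col 1: Z + R ≡ D (mod 10)] column 1 (Z + R ≡ D (mod 10), carry-in 0) doesn't pin D yet; pick D=6 and continue. So D=6.
Step 2. [col 1: Z + R ≡ D (mod 10)] several values work for R in column 1 (Z + R ≡ D (mod 10), carry-in 0); try R=1. So R=1.
Step 3. [col 1: Z + R ≡ D (mod 10)] in column 1 we have Z+R≡D with carry-in 0; given R=1, D=6 and digits 1,6 already taken and all letters distinct, that pins Z to 5 ⇒ Z=5.
Step 4. [col 2: J + J ≡ D (mod 10)] several values work for J in column 2 (J + J ≡ D (mod 10), carry-in 0); try J=8. So J=8.
Step 5. [col 3: V + P ≡ D (mod 10)] P=3 is one option consistent with column 3 (V + P ≡ D (mod 10), carry-in 1) — take it. So P=3.
Step 6. [col 3: V + P ≡ D (mod 10)] column 3 reads V+P+carry(1)=D with P=3, D=6; with digits 1,3,5,6,8 already taken and all letters distinct, the only value for V is 2, so V=2.
Step 7. [col 4: J + B ≡ J (mod 10)] column 4 reads J+B+carry(0)=J with J=8; with digits 1,2,3,5,6,8 already taken and all letters distinct, the only value for B is 0, so B=0.
Step 8. [col 6: L + J ≡ C (mod 10)] in column 6 we have L+J≡C with carry-in 0; given J=8 and digits 0,1,2,3,5,6,8 already taken and all letters distinct, that pins C to 7. So C=7.
Step 9. [col 6: L + J ≡ C (mod 10)] column 6: given J=8, C=7, carry-in 0, and digits 0,1,2,3,5,6,7,8 already taken and all letters distinct, L+J≡C (mod 10) forces L=9. So L=9.

Answer: B=0, C=7, D=6, J=8, L=9, P=3, R=1, V=2, Z=5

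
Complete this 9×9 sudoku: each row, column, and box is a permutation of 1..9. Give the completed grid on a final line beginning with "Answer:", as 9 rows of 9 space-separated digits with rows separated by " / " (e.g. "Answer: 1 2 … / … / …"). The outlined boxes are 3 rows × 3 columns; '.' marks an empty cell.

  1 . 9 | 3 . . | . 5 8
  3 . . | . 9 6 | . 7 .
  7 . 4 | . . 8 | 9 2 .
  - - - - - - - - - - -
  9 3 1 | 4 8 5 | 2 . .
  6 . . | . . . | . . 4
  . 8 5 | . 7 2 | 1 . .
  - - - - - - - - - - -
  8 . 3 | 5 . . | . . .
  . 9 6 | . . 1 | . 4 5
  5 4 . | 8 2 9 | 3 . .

Step 1. [r4c8∈{6}] only 6 remains possible at r4c8 ⇒ r4c8=6.
Step 2. [r1c2∈{2,6}] 2 has one home in row 1: r1c2 ⇒ r1c2=2.
Step 3. [r9c9∈{1,6,7}] r9c9 is the only open cell in row 9 admitting 6. So r9c9=6.
Step 4. [r7c7∈{7}] r7c7 is down to just 7, so r7c7=7.
Step 5. [r3c4∈{1}] nothing but 1 survives at r3c4. So r3c4=1.
Step 6. [r5c8∈{3,8,9}] in col 8, 8 fits only at r5c8. So r5c8=8.
Step 7. [r1c5∈{4}] nothing but 4 survives at r1c5. So r1c5=4.
Step 8. [r7c9∈{1,2,9}] row 7 places 2 nowhere but r7c9. So r7c9=2.
Step 9. [r6c9∈{3,9}] in col 9, 9 fits only at r6c9, so r6c9=9.
Step 10. [r3c5∈{5}] nothing but 5 survives at r3c5, so r3c5=5.
Step 11. [r5c2∈{7}] r5c2's peers cover all but 7. So r5c2=7.
Step 12. [r8c5∈{3}] nothing but 3 survives at r8c5. So r8c5=3.
Step 13. [r7c8∈{1,9}] row 7 places 9 nowhere but r7c8 ⇒ r7c8=9.
Step 14. [r2c2∈{5}] r2c2 is down to just 5. So r2c2=5.
Step 15. [r5c7∈{5}] r5c7 is down to just 5. So r5c7=5.
Step 16. [r8c1∈{2}] only 2 remains possible at r8c1, so r8c1=2.
Step 17. [r8c4∈{7}] r8c4 is down to just 7. So r8c4=7.
Step 18. [r1c6∈{7}] r1c6's peers cover all but 7, so r1c6=7.
Step 19. [r7c5∈{6}] nothing but 6 survives at r7c5. So r7c5=6.
Step 20. [r2c7∈{4}] only 4 remains possible at r2c7, so r2c7=4.
Step 21. [r5c3∈{2}] r5c3 has the single candidate 2, so r5c3=2.
Step 22. [r9c3∈{7}] r9c3's peers cover all but 7, so r9c3=7.
Step 23. [r2c9∈{1}] nothing but 1 survives at r2c9 ⇒ r2c9=1.
Step 24. [r5c5∈{1}] r5c5 is down to just 1, so r5c5=1.
Step 25. [r7c2∈{1}] r7c2's peers cover all but 1 ⇒ r7c2=1.
Step 26. [r6c1∈{4}] only 4 remains possible at r6c1, so r6c1=4.
Step 27. [r6c8∈{3}] nothing but 3 survives at r6c8. So r6c8=3.
Step 28. [r9c8∈{1}] r9c8 has the single candidate 1 ⇒ r9c8=1.
Step 29. [r2c4∈{2}] r2c4 has the single candidate 2. So r2c4=2.
Step 30. [r2c3∈{8}] r2c3's peers cover all but 8, so r2c3=8.
Step 31. [r5c4∈{9}] r5c4 has the single candidate 9 ⇒ r5c4=9.
Step 32. [r6c4∈{6}] only 6 remains possible at r6c4. So r6c4=6.
Step 33. [r8c7∈{8}] r8c7 is down to just 8. So r8c7=8.
Step 34. [r3c9∈{3}] r3c9 is down to just 3 ⇒ r3c9=3.
Step 35. [r5c6∈{3}] r5c6 is down to just 3 ⇒ r5c6=3.
Step 36. [r3c2∈{6}] nothing but 6 survives at r3c2. So r3c2=6.
Step 37. [r7c6∈{4}] nothing but 4 survives at r7c6 ⇒ r7c6=4.
Step 38. [r1c7∈{6}] only 6 remains possible at r1c7. So r1c7=6.
Step 39. [r4c9∈{7}] nothing but 7 survives at r4c9. So r4c9=7.

Answer: 1 2 9 3 4 7 6 5 8 / 3 5 8 2 9 6 4 7 1 / 7 6 4 1 5 8 9 2 3 / 9 3 1 4 8 5 2 6 7 / 6 7 2 9 1 3 5 8 4 / 4 8 5 6 7 2 1 3 9 / 8 1 3 5 6 4 7 9 2 / 2 9 6 7 3 1 8 4 5 / 5 4 7 8 2 9 3 1 6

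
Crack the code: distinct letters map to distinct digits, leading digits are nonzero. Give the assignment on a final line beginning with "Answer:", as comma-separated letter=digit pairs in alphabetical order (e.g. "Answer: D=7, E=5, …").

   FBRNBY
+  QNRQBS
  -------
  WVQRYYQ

Step 1. [W] adding two 6-digit numbers gives at most 6+1 digits, and here it does — W is that final carry and must be 1. So W=1.
Step 2. [col 1: Y + S ≡ Q (mod 10)] column 1 (Y + S ≡ Q (mod 10), carry-in 0) doesn't pin S yet; pick S=8 and continue ⇒ S=8.
Step 3. [col 1: Y + S ≡ Q (mod 10)] several values work for Y in column 1 (Y + S ≡ Q (mod 10), carry-in 0); try Y=7, so Y=7.
Step 4. [col 1: Y + S ≡ Q (mod 10)] in column 1 we have Y+S≡Q with carry-in 0; given Y=7, S=8 and digits 1,7,8 already taken and all letters distinct, that pins Q to 5. So Q=5.
Step 5. [col 2: B + B ≡ Y (mod 10)] in column 2 we have B+B≡Y with carry-in 1; given Y=7 and digits 1,5,7,8 already taken and all letters distinct, that pins B to 3 ⇒ B=3.
Step 6. [col 3: N + Q ≡ Y (mod 10)] column 3: given Q=5, Y=7, carry-in 0, and digits 1,3,5,7,8 already taken and all letters distinct, N+Q≡Y (mod 10) forces N=2. So N=2.
Step 7. [col 4: R + R ≡ R (mod 10)] from column 4 (nothing yet, carry-in 0, digits 1,2,3,5,7,8 already taken and all letters distinct): R must equal 0. So R=0.
Step 8. [col 6: F + Q ≡ V (mod 10)] column 6 (F + Q ≡ V (mod 10), carry-in 0) doesn't pin F yet; pick F=9 and continue, so F=9.
Step 9. [col 6: F + Q ≡ V (mod 10)] column 6 reads F+Q+carry(0)=V with F=9, Q=5; with digits 0,1,2,3,5,7,8,9 already taken and all letters distinct, the only value for V is 4, so V=4.

Answer: B=3, F=9, N=2, Q=5, R=0, S=8, V=4, W=1, Y=7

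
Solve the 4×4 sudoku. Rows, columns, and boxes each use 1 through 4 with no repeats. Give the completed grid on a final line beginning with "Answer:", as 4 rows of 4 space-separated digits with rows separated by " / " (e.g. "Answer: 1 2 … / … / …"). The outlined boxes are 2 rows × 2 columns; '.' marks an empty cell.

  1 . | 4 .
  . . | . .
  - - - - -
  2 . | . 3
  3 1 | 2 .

Step 1. [r1c2∈{2,3}] r1c2 is the only open cell in row 1 admitting 3. So r1c2=3.
Step 2. [r2c2∈{2,4}] r2c2 is the only open cell in col 2 admitting 2, so r2c2=2.
Step 3. [r3c3∈{1}] r3c3 has the single candidate 1 ⇒ r3c3=1.
Step 4. [r2c4∈{1}] nothing but 1 survives at r2c4 ⇒ r2c4=1.
Step 5. [r2c3∈{3}] r2c3 is down to just 3, so r2c3=3.
Step 6. [r1c4∈{2}] r1c4 has the single candidate 2, so r1c4=2.
Step 7. [r3c2∈{4}] nothing but 4 survives at r3c2 ⇒ r3c2=4.
Step 8. [r2c1∈{4}] r2c1 has the single candidate 4, so r2c1=4.
Step 9. [r4c4∈{4}] nothing but 4 survives at r4c4. So r4c4=4.

Answer: 1 3 4 2 / 4 2 3 1 / 2 4 1 3 / 3 1 2 4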